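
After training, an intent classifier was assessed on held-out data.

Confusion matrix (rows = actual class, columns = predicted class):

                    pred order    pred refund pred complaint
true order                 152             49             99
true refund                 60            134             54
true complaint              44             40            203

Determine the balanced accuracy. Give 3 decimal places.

0.585

Balanced accuracy = mean of per-class recall.
  order: recall = 152/300 = 0.5067
  refund: recall = 134/248 = 0.5403
  complaint: recall = 203/287 = 0.7073
Mean = (0.5067 + 0.5403 + 0.7073) / 3 = 0.585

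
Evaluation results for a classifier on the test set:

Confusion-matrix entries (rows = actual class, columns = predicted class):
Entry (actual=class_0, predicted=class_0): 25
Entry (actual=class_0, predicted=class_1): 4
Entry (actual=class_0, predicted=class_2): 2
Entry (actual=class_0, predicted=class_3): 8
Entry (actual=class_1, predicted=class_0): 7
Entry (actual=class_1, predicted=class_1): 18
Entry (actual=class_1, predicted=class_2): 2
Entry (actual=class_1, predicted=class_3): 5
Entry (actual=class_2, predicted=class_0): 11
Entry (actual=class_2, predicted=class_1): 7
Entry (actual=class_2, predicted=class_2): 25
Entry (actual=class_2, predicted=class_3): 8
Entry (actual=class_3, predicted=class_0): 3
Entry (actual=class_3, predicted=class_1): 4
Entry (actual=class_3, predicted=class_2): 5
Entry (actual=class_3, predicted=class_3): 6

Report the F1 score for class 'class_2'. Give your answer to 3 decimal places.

0.588

One-vs-rest for 'class_2': TP = diagonal; FP = other classes predicted 'class_2'; FN = 'class_2' predicted as other.
F1 score = 2·TP/(2·TP+FP+FN).
class_2: TP=25, FP=2+2+5=9, FN=11+7+8=26 → 50/85 = 0.5882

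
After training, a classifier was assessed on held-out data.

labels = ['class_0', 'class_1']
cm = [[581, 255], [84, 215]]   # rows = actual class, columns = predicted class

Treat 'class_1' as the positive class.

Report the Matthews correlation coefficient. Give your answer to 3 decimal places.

MCC = (TP·TN − FP·FN) / √((TP+FP)(TP+FN)(TN+FP)(TN+FN))
Numerator = 215·581 − 255·84 = 103495
Denominator = √(470·299·836·665) = √78126248200 = 279510.7300
MCC = 103495 / 279510.7300 = 0.370

0.370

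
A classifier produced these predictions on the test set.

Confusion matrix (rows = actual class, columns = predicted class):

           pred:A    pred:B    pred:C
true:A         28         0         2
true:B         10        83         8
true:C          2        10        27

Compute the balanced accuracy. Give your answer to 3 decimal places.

Balanced accuracy = mean of per-class recall.
  A: recall = 28/30 = 0.9333
  B: recall = 83/101 = 0.8218
  C: recall = 27/39 = 0.6923
Mean = (0.9333 + 0.8218 + 0.6923) / 3 = 0.816

0.816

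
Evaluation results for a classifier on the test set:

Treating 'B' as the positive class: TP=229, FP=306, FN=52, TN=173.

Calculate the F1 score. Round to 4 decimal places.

0.5613

Precision = TP/(TP+FP) = 229/535 = 0.4280
Recall = TP/(TP+FN) = 229/281 = 0.8149
F1 = 2·TP/(2·TP+FP+FN) = 458/816 = 0.5613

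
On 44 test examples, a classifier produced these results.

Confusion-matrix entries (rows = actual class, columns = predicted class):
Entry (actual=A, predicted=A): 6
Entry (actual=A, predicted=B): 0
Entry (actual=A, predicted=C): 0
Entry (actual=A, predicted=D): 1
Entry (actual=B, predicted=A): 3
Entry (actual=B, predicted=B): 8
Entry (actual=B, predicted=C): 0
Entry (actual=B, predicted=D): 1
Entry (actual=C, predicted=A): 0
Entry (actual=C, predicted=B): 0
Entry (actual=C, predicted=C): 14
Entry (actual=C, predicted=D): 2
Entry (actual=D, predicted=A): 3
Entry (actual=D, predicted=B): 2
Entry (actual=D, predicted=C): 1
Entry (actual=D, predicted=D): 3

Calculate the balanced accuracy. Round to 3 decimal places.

0.683

Balanced accuracy = mean of per-class recall.
  A: recall = 6/7 = 0.8571
  B: recall = 8/12 = 0.6667
  C: recall = 14/16 = 0.8750
  D: recall = 3/9 = 0.3333
Mean = (0.8571 + 0.6667 + 0.8750 + 0.3333) / 4 = 0.683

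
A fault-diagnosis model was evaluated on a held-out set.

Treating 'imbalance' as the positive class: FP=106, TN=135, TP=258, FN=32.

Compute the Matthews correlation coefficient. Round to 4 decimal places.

MCC = (TP·TN − FP·FN) / √((TP+FP)(TP+FN)(TN+FP)(TN+FN))
Numerator = 258·135 − 106·32 = 31438
Denominator = √(364·290·241·167) = √4248473320 = 65180.3139
MCC = 31438 / 65180.3139 = 0.4823

0.4823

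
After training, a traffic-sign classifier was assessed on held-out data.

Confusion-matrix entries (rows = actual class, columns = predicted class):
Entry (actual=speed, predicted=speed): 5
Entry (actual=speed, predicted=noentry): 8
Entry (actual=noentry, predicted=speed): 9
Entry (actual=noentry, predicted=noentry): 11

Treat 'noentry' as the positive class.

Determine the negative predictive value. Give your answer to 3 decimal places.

0.357

NPV = TN/(TN+FN) = 5/(5+9) = 0.357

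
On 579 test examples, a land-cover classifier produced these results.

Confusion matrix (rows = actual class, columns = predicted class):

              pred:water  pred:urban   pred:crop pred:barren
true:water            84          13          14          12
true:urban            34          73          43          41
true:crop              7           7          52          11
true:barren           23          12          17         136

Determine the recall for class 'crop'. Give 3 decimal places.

Treat 'crop' as positive and all other classes as negative.
recall = TP/(TP+FN).
crop: TP=52, FN=7+7+11=25 → 52/77 = 0.6753

0.675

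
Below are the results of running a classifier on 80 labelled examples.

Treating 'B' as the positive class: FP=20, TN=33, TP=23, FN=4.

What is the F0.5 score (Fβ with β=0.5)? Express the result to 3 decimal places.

Fβ = (1+β²)·TP / ((1+β²)·TP + β²·FN + FP), with β²=1/4
= 1.25·23 / (1.25·23 + 0.25·4 + 20) = 0.578

0.578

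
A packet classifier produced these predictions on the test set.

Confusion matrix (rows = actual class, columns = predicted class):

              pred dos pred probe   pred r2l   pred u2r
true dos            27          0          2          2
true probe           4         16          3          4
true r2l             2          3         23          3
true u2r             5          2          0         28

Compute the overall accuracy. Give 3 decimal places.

0.758

Accuracy = trace / total = (27+16+23+28=94) / 124 = 94/124 = 0.758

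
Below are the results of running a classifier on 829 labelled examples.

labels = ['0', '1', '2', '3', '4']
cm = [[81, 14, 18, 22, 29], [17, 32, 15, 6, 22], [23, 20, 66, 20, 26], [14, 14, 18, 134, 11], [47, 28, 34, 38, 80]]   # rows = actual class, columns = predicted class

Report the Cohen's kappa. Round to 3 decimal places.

0.335

Observed agreement pₒ = trace/N = 393/829 = 0.4741
Expected agreement pₑ = Σ (rowᵢ·colᵢ)/N² = (164·182 + 92·108 + 155·151 + 191·220 + 227·168)/829² = 0.2086
κ = (pₒ − pₑ)/(1 − pₑ) = (0.4741 − 0.2086)/(1 − 0.2086) = 0.335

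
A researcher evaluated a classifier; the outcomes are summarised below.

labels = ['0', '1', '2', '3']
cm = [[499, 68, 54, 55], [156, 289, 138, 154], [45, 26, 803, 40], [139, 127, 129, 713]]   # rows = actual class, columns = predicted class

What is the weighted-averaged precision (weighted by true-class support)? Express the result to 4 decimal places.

0.6678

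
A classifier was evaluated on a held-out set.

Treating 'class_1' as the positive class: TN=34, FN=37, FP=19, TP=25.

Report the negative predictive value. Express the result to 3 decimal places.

NPV = TN/(TN+FN) = 34/(34+37) = 0.479

0.479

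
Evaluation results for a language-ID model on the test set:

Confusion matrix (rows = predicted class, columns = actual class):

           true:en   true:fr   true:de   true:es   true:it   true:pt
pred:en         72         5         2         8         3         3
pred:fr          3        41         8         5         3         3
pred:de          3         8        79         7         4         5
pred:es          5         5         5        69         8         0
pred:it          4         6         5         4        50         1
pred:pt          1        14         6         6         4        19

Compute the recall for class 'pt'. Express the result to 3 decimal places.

0.613

recall = TP/(TP+FN).
pt: TP=19, FN=3+3+5+0+1=12 → 19/31 = 0.6129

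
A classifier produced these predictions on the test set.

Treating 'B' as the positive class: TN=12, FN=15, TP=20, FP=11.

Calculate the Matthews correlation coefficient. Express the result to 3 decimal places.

MCC = (TP·TN − FP·FN) / √((TP+FP)(TP+FN)(TN+FP)(TN+FN))
Numerator = 20·12 − 11·15 = 75
Denominator = √(31·35·23·27) = √673785 = 820.8441
MCC = 75 / 820.8441 = 0.091

0.091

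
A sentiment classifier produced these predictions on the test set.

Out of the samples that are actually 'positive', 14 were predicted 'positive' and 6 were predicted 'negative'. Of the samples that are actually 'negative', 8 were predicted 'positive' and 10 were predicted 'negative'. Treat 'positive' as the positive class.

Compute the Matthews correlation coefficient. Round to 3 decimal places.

0.258

MCC = (TP·TN − FP·FN) / √((TP+FP)(TP+FN)(TN+FP)(TN+FN))
Numerator = 14·10 − 8·6 = 92
Denominator = √(22·20·18·16) = √126720 = 355.9775
MCC = 92 / 355.9775 = 0.258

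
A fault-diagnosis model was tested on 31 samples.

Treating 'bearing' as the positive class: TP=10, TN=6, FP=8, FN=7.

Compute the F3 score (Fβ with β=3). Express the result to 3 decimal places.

Fβ = (1+β²)·TP / ((1+β²)·TP + β²·FN + FP), with β²=9
= 10·10 / (10·10 + 9·7 + 8) = 0.585

0.585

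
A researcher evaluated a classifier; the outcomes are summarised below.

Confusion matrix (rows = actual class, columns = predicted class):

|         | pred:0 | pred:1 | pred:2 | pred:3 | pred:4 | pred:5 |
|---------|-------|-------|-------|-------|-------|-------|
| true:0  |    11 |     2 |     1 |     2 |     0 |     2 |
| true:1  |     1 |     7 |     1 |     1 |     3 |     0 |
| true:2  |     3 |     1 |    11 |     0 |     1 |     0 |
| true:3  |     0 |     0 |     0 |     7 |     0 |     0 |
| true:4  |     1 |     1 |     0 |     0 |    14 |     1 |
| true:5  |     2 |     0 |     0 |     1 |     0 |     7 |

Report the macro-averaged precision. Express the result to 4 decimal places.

Per-class precision (TP/(TP+FP)):
  0: TP=11, FP=1+3+0+1+2=7 → 11/18 = 0.61111
  1: TP=7, FP=2+1+0+1+0=4 → 7/11 = 0.63636
  2: TP=11, FP=1+1+0+0+0=2 → 11/13 = 0.84615
  3: TP=7, FP=2+1+0+0+1=4 → 7/11 = 0.63636
  4: TP=14, FP=0+3+1+0+0=4 → 14/18 = 0.77778
  5: TP=7, FP=2+0+0+0+1=3 → 7/10 = 0.70000
Macro-precision = mean = (0.61111 + 0.63636 + 0.84615 + 0.63636 + 0.77778 + 0.70000) / 6 = 0.7013

0.7013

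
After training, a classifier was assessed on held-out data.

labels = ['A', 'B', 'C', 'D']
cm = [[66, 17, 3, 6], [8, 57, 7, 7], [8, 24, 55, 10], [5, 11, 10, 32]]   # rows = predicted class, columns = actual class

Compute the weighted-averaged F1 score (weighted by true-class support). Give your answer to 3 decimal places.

0.642

Per-class F1 score (2·TP/(2·TP+FP+FN)):
  A: TP=66, FP=17+3+6=26, FN=8+8+5=21 → 132/179 = 0.7374
  B: TP=57, FP=8+7+7=22, FN=17+24+11=52 → 114/188 = 0.6064
  C: TP=55, FP=8+24+10=42, FN=3+7+10=20 → 110/172 = 0.6395
  D: TP=32, FP=5+11+10=26, FN=6+7+10=23 → 64/113 = 0.5664
Weighted-F1 score = Σ (supportᵢ/N)·F1 scoreᵢ with N=326: (87/326)·0.7374 + (109/326)·0.6064 + (75/326)·0.6395 + (55/326)·0.5664 = 0.642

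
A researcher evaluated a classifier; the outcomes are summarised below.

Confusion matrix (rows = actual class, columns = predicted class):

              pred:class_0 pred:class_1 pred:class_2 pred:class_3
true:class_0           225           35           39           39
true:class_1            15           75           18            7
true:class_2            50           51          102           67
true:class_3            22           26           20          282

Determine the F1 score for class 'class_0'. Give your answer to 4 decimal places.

One-vs-rest for 'class_0': TP = diagonal; FP = other classes predicted 'class_0'; FN = 'class_0' predicted as other.
F1 score = 2·TP/(2·TP+FP+FN).
class_0: TP=225, FP=15+50+22=87, FN=35+39+39=113 → 450/650 = 0.69231

0.6923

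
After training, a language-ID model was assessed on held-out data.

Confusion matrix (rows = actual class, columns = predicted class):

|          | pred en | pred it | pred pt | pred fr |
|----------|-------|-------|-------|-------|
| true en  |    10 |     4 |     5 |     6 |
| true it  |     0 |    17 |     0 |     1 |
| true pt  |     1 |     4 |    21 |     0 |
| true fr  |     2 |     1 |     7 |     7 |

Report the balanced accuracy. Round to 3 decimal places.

0.641

Balanced accuracy = mean of per-class recall.
  en: recall = 10/25 = 0.4000
  it: recall = 17/18 = 0.9444
  pt: recall = 21/26 = 0.8077
  fr: recall = 7/17 = 0.4118
Mean = (0.4000 + 0.9444 + 0.8077 + 0.4118) / 4 = 0.641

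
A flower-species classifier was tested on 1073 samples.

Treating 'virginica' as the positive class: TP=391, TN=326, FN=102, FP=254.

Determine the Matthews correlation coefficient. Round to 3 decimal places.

MCC = (TP·TN − FP·FN) / √((TP+FP)(TP+FN)(TN+FP)(TN+FN))
Numerator = 391·326 − 254·102 = 101558
Denominator = √(645·493·580·428) = √78936596400 = 280956.5739
MCC = 101558 / 280956.5739 = 0.361

0.361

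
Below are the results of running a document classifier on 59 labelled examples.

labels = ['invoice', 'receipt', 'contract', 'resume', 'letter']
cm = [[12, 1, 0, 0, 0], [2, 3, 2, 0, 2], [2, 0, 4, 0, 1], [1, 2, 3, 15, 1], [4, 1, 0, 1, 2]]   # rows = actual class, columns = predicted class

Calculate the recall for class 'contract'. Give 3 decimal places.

0.571

One-vs-rest for 'contract': TP = diagonal; FP = other classes predicted 'contract'; FN = 'contract' predicted as other.
recall = TP/(TP+FN).
contract: TP=4, FN=2+0+0+1=3 → 4/7 = 0.5714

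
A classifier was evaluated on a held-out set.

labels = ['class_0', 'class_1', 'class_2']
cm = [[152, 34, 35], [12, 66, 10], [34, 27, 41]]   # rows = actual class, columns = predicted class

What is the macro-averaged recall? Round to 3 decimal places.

0.613

Per-class recall (TP/(TP+FN)):
  class_0: TP=152, FN=34+35=69 → 152/221 = 0.6878
  class_1: TP=66, FN=12+10=22 → 66/88 = 0.7500
  class_2: TP=41, FN=34+27=61 → 41/102 = 0.4020
Macro-recall = mean = (0.6878 + 0.7500 + 0.4020) / 3 = 0.613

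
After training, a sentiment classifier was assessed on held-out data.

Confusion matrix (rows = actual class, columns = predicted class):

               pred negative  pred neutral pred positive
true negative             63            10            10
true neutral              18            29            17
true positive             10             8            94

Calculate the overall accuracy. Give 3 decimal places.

Accuracy = trace / total = (63+29+94=186) / 259 = 186/259 = 0.718

0.718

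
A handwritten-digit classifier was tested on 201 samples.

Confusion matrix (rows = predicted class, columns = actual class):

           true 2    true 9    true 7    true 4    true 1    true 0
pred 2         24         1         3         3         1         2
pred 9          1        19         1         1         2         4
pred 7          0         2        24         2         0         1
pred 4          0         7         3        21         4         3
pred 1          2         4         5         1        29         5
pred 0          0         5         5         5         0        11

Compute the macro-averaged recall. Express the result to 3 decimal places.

0.640

Per-class recall (TP/(TP+FN)):
  2: TP=24, FN=1+0+0+2+0=3 → 24/27 = 0.8889
  9: TP=19, FN=1+2+7+4+5=19 → 19/38 = 0.5000
  7: TP=24, FN=3+1+3+5+5=17 → 24/41 = 0.5854
  4: TP=21, FN=3+1+2+1+5=12 → 21/33 = 0.6364
  1: TP=29, FN=1+2+0+4+0=7 → 29/36 = 0.8056
  0: TP=11, FN=2+4+1+3+5=15 → 11/26 = 0.4231
Macro-recall = mean = (0.8889 + 0.5000 + 0.5854 + 0.6364 + 0.8056 + 0.4231) / 6 = 0.640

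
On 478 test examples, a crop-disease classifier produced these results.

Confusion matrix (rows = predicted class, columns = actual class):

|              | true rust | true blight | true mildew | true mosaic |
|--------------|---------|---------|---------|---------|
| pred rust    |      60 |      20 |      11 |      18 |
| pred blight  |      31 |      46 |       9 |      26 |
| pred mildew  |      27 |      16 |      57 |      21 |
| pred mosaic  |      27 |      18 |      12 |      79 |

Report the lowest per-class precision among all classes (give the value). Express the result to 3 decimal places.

0.411

Per-class precision (TP/(TP+FP)):
  rust: TP=60, FP=20+11+18=49 → 60/109 = 0.5505
  blight: TP=46, FP=31+9+26=66 → 46/112 = 0.4107
  mildew: TP=57, FP=27+16+21=64 → 57/121 = 0.4711
  mosaic: TP=79, FP=27+18+12=57 → 79/136 = 0.5809
Lowest is class 'blight' with precision = 0.411.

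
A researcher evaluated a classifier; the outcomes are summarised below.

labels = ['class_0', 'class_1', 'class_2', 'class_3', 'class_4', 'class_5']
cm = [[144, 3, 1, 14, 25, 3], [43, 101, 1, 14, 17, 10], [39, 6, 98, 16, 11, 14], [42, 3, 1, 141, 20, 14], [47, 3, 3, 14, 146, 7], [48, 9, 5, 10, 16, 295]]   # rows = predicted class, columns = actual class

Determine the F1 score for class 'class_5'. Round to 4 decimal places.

0.8127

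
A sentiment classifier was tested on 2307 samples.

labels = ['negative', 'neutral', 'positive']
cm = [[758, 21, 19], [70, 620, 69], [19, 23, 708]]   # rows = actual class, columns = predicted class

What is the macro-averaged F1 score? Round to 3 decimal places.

0.903

Per-class F1 score (2·TP/(2·TP+FP+FN)):
  negative: TP=758, FP=70+19=89, FN=21+19=40 → 1516/1645 = 0.9216
  neutral: TP=620, FP=21+23=44, FN=70+69=139 → 1240/1423 = 0.8714
  positive: TP=708, FP=19+69=88, FN=19+23=42 → 1416/1546 = 0.9159
Macro-F1 score = mean = (0.9216 + 0.8714 + 0.9159) / 3 = 0.903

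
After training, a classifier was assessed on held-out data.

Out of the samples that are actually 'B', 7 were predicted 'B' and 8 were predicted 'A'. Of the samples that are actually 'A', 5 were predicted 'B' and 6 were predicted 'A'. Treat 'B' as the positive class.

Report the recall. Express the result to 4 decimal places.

Recall = TP/(TP+FN) = 7/(7+8) = 7/15 = 0.4667

0.4667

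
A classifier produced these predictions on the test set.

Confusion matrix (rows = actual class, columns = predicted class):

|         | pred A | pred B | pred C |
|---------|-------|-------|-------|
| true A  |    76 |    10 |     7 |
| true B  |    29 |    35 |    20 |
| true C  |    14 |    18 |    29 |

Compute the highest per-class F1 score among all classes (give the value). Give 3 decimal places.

Per-class F1 score (2·TP/(2·TP+FP+FN)):
  A: TP=76, FP=29+14=43, FN=10+7=17 → 152/212 = 0.7170
  B: TP=35, FP=10+18=28, FN=29+20=49 → 70/147 = 0.4762
  C: TP=29, FP=7+20=27, FN=14+18=32 → 58/117 = 0.4957
Highest is class 'A' with F1 score = 0.717.

0.717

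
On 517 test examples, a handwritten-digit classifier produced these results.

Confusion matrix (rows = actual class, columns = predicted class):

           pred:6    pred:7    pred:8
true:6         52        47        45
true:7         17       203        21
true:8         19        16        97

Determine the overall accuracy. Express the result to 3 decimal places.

0.681

Accuracy = trace / total = (52+203+97=352) / 517 = 352/517 = 0.681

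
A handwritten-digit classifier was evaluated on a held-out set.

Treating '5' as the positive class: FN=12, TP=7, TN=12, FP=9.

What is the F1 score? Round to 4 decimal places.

0.4000

Precision = TP/(TP+FP) = 7/16 = 0.4375
Recall = TP/(TP+FN) = 7/19 = 0.3684
F1 = 2·TP/(2·TP+FP+FN) = 14/35 = 0.4000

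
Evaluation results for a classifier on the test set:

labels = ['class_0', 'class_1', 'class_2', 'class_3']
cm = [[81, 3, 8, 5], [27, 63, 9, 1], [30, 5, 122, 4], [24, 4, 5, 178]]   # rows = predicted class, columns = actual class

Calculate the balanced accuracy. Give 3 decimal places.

Balanced accuracy = mean of per-class recall.
  class_0: recall = 81/162 = 0.5000
  class_1: recall = 63/75 = 0.8400
  class_2: recall = 122/144 = 0.8472
  class_3: recall = 178/188 = 0.9468
Mean = (0.5000 + 0.8400 + 0.8472 + 0.9468) / 4 = 0.784

0.784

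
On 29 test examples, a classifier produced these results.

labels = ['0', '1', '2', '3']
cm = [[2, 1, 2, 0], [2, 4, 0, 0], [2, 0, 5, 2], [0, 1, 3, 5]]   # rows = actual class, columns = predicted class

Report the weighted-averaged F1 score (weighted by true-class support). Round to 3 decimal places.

0.558

Per-class F1 score (2·TP/(2·TP+FP+FN)):
  0: TP=2, FP=2+2+0=4, FN=1+2+0=3 → 4/11 = 0.3636
  1: TP=4, FP=1+0+1=2, FN=2+0+0=2 → 8/12 = 0.6667
  2: TP=5, FP=2+0+3=5, FN=2+0+2=4 → 10/19 = 0.5263
  3: TP=5, FP=0+0+2=2, FN=0+1+3=4 → 10/16 = 0.6250
Weighted-F1 score = Σ (supportᵢ/N)·F1 scoreᵢ with N=29: (5/29)·0.3636 + (6/29)·0.6667 + (9/29)·0.5263 + (9/29)·0.6250 = 0.558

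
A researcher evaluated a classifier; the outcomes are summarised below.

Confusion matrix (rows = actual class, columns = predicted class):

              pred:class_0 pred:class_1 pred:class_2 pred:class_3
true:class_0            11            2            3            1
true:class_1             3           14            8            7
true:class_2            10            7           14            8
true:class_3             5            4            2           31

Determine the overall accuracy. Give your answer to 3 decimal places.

0.538

Accuracy = trace / total = (11+14+14+31=70) / 130 = 70/130 = 0.538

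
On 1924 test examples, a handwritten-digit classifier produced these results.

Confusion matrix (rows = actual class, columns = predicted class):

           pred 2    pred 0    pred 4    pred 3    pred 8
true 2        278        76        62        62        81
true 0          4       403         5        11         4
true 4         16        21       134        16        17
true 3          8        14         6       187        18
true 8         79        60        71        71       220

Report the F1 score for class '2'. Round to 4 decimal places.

0.5890

One-vs-rest for '2': TP = diagonal; FP = other classes predicted '2'; FN = '2' predicted as other.
F1 score = 2·TP/(2·TP+FP+FN).
2: TP=278, FP=4+16+8+79=107, FN=76+62+62+81=281 → 556/944 = 0.58898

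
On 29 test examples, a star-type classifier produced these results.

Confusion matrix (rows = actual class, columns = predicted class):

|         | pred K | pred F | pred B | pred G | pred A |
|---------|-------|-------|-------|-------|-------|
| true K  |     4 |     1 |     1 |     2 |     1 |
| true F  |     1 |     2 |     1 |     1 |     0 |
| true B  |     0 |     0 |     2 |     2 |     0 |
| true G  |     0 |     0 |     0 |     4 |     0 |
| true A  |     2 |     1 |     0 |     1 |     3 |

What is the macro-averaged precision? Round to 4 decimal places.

0.5443

Per-class precision (TP/(TP+FP)):
  K: TP=4, FP=1+0+0+2=3 → 4/7 = 0.57143
  F: TP=2, FP=1+0+0+1=2 → 2/4 = 0.50000
  B: TP=2, FP=1+1+0+0=2 → 2/4 = 0.50000
  G: TP=4, FP=2+1+2+1=6 → 4/10 = 0.40000
  A: TP=3, FP=1+0+0+0=1 → 3/4 = 0.75000
Macro-precision = mean = (0.57143 + 0.50000 + 0.50000 + 0.40000 + 0.75000) / 5 = 0.5443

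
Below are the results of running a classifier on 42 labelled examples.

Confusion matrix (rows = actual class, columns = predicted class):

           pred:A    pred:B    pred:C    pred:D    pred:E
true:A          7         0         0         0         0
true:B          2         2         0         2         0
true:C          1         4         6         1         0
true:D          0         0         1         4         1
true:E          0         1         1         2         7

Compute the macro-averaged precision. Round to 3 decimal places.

0.611

Per-class precision (TP/(TP+FP)):
  A: TP=7, FP=2+1+0+0=3 → 7/10 = 0.7000
  B: TP=2, FP=0+4+0+1=5 → 2/7 = 0.2857
  C: TP=6, FP=0+0+1+1=2 → 6/8 = 0.7500
  D: TP=4, FP=0+2+1+2=5 → 4/9 = 0.4444
  E: TP=7, FP=0+0+0+1=1 → 7/8 = 0.8750
Macro-precision = mean = (0.7000 + 0.2857 + 0.7500 + 0.4444 + 0.8750) / 5 = 0.611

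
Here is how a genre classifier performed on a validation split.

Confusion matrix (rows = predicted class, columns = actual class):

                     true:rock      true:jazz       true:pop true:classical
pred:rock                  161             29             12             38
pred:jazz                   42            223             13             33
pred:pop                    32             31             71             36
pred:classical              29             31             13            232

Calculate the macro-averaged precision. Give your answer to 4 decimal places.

Per-class precision (TP/(TP+FP)):
  rock: TP=161, FP=29+12+38=79 → 161/240 = 0.67083
  jazz: TP=223, FP=42+13+33=88 → 223/311 = 0.71704
  pop: TP=71, FP=32+31+36=99 → 71/170 = 0.41765
  classical: TP=232, FP=29+31+13=73 → 232/305 = 0.76066
Macro-precision = mean = (0.67083 + 0.71704 + 0.41765 + 0.76066) / 4 = 0.6415

0.6415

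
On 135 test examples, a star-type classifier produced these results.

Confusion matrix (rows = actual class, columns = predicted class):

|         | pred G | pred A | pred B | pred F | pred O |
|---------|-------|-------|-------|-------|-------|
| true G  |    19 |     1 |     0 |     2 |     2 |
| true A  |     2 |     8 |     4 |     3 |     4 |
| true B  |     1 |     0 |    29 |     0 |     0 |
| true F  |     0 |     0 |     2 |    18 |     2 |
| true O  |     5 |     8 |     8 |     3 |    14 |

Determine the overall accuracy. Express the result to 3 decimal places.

Accuracy = trace / total = (19+8+29+18+14=88) / 135 = 88/135 = 0.652

0.652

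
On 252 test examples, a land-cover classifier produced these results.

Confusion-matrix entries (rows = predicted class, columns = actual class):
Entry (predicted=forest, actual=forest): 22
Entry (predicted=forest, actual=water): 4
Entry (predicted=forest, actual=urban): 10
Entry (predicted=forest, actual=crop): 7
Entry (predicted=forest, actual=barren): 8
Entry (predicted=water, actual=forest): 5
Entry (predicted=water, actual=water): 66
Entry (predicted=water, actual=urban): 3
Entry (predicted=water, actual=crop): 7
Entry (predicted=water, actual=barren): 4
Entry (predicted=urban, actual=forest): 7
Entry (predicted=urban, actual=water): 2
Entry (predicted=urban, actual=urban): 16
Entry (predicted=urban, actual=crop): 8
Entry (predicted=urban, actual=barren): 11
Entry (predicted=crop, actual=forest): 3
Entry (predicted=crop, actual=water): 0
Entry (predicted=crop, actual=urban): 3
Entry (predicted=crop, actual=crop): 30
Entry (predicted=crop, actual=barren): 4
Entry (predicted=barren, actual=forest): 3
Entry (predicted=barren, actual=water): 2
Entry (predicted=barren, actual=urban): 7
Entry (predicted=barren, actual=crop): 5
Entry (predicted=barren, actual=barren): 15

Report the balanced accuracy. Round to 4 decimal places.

Balanced accuracy = mean of per-class recall.
  forest: recall = 22/40 = 0.55000
  water: recall = 66/74 = 0.89189
  urban: recall = 16/39 = 0.41026
  crop: recall = 30/57 = 0.52632
  barren: recall = 15/42 = 0.35714
Mean = (0.55000 + 0.89189 + 0.41026 + 0.52632 + 0.35714) / 5 = 0.5471

0.5471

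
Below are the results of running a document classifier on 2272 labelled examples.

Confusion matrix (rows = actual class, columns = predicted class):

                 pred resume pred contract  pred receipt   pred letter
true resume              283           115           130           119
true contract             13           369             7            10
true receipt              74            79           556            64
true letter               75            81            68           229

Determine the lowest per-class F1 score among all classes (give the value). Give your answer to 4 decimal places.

0.5183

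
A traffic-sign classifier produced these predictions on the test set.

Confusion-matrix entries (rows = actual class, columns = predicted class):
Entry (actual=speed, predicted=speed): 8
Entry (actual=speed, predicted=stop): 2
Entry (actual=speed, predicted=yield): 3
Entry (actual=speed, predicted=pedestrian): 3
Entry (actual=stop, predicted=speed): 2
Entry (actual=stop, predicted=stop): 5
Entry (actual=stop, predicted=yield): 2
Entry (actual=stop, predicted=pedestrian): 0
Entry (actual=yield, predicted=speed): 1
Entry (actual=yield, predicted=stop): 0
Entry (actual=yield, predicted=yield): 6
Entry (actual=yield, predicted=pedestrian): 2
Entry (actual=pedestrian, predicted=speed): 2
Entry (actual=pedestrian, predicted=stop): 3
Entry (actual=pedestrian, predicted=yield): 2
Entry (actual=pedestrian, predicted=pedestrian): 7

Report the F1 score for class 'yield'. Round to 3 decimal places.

F1 score = 2·TP/(2·TP+FP+FN).
yield: TP=6, FP=3+2+2=7, FN=1+0+2=3 → 12/22 = 0.5455

0.545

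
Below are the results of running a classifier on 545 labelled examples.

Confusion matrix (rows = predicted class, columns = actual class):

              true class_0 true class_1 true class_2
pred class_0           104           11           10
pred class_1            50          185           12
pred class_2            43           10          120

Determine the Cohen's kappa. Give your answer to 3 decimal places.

0.624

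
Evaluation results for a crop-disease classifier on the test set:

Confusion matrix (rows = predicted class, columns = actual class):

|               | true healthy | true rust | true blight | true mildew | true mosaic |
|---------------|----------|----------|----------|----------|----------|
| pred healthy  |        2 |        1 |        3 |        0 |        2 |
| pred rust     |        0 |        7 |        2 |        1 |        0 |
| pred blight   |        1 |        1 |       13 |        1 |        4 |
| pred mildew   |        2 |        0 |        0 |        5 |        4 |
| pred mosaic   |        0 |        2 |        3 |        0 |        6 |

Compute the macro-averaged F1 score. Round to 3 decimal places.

Per-class F1 score (2·TP/(2·TP+FP+FN)):
  healthy: TP=2, FP=1+3+0+2=6, FN=0+1+2+0=3 → 4/13 = 0.3077
  rust: TP=7, FP=0+2+1+0=3, FN=1+1+0+2=4 → 14/21 = 0.6667
  blight: TP=13, FP=1+1+1+4=7, FN=3+2+0+3=8 → 26/41 = 0.6341
  mildew: TP=5, FP=2+0+0+4=6, FN=0+1+1+0=2 → 10/18 = 0.5556
  mosaic: TP=6, FP=0+2+3+0=5, FN=2+0+4+4=10 → 12/27 = 0.4444
Macro-F1 score = mean = (0.3077 + 0.6667 + 0.6341 + 0.5556 + 0.4444) / 5 = 0.522

0.522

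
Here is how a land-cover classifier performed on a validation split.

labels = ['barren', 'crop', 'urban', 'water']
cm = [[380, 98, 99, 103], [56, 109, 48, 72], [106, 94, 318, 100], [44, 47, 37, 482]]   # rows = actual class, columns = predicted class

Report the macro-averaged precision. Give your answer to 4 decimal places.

0.5580

Per-class precision (TP/(TP+FP)):
  barren: TP=380, FP=56+106+44=206 → 380/586 = 0.64846
  crop: TP=109, FP=98+94+47=239 → 109/348 = 0.31322
  urban: TP=318, FP=99+48+37=184 → 318/502 = 0.63347
  water: TP=482, FP=103+72+100=275 → 482/757 = 0.63672
Macro-precision = mean = (0.64846 + 0.31322 + 0.63347 + 0.63672) / 4 = 0.5580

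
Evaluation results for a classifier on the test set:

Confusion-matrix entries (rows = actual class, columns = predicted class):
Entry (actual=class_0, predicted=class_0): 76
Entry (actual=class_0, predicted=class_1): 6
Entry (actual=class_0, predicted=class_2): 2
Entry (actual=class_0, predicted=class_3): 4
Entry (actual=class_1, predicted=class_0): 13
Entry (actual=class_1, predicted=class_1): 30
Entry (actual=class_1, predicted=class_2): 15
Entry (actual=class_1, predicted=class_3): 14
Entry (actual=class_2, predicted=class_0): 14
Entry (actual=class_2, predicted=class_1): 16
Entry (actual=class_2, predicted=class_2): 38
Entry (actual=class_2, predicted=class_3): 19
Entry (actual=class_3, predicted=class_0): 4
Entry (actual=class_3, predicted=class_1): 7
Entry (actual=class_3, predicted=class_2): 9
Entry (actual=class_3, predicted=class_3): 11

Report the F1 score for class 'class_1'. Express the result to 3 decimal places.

F1 score = 2·TP/(2·TP+FP+FN).
class_1: TP=30, FP=6+16+7=29, FN=13+15+14=42 → 60/131 = 0.4580

0.458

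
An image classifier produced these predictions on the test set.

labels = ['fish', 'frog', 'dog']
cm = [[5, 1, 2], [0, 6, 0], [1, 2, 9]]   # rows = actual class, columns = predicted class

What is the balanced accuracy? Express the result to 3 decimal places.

Balanced accuracy = mean of per-class recall.
  fish: recall = 5/8 = 0.6250
  frog: recall = 6/6 = 1.0000
  dog: recall = 9/12 = 0.7500
Mean = (0.6250 + 1.0000 + 0.7500) / 3 = 0.792

0.792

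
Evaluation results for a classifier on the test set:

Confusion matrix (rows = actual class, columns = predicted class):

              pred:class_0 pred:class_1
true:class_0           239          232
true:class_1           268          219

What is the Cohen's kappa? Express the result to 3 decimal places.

Observed agreement pₒ = trace/N = 458/958 = 0.4781
Expected agreement pₑ = Σ (rowᵢ·colᵢ)/N² = (471·507 + 487·451)/958² = 0.4995
κ = (pₒ − pₑ)/(1 − pₑ) = (0.4781 − 0.4995)/(1 − 0.4995) = -0.043

-0.043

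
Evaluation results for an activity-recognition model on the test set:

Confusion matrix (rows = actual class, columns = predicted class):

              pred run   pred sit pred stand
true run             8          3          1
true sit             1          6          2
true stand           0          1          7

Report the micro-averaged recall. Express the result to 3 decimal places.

Micro-averaging pools counts across classes: ΣTP=21, ΣFP=8, ΣFN=8.
Micro-recall = TP/(TP+FN) on pooled counts = 0.724 (equals overall accuracy in single-label multiclass).

0.724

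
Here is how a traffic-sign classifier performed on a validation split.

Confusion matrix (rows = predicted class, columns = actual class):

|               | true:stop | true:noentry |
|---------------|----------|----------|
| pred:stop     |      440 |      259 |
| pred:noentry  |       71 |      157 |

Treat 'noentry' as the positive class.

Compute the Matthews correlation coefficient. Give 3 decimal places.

0.275

MCC = (TP·TN − FP·FN) / √((TP+FP)(TP+FN)(TN+FP)(TN+FN))
Numerator = 157·440 − 71·259 = 50691
Denominator = √(228·416·511·699) = √33878662272 = 184061.5720
MCC = 50691 / 184061.5720 = 0.275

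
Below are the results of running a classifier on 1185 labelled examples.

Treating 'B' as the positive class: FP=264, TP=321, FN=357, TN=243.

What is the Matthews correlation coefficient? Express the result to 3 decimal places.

-0.047

MCC = (TP·TN − FP·FN) / √((TP+FP)(TP+FN)(TN+FP)(TN+FN))
Numerator = 321·243 − 264·357 = -16245
Denominator = √(585·678·507·600) = √120654846000 = 347354.0643
MCC = -16245 / 347354.0643 = -0.047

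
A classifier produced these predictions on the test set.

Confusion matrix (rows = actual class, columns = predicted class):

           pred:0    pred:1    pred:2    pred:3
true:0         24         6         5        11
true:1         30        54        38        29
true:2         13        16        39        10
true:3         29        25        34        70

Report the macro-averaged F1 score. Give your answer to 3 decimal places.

Per-class F1 score (2·TP/(2·TP+FP+FN)):
  0: TP=24, FP=30+13+29=72, FN=6+5+11=22 → 48/142 = 0.3380
  1: TP=54, FP=6+16+25=47, FN=30+38+29=97 → 108/252 = 0.4286
  2: TP=39, FP=5+38+34=77, FN=13+16+10=39 → 78/194 = 0.4021
  3: TP=70, FP=11+29+10=50, FN=29+25+34=88 → 140/278 = 0.5036
Macro-F1 score = mean = (0.3380 + 0.4286 + 0.4021 + 0.5036) / 4 = 0.418

0.418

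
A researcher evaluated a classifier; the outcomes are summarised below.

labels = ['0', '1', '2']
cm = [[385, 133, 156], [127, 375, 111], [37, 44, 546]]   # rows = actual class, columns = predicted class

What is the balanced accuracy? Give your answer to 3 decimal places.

0.685

Balanced accuracy = mean of per-class recall.
  0: recall = 385/674 = 0.5712
  1: recall = 375/613 = 0.6117
  2: recall = 546/627 = 0.8708
Mean = (0.5712 + 0.6117 + 0.8708) / 3 = 0.685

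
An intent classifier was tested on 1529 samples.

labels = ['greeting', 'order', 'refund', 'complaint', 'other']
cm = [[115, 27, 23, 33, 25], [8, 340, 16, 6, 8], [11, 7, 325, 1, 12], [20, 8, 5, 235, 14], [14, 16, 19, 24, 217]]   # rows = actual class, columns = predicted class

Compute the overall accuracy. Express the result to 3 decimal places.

0.806

Accuracy = trace / total = (115+340+325+235+217=1232) / 1529 = 1232/1529 = 0.806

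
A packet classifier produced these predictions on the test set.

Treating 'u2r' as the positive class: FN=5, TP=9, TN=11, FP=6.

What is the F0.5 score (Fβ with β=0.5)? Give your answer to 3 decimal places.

0.608

Fβ = (1+β²)·TP / ((1+β²)·TP + β²·FN + FP), with β²=1/4
= 1.25·9 / (1.25·9 + 0.25·5 + 6) = 0.608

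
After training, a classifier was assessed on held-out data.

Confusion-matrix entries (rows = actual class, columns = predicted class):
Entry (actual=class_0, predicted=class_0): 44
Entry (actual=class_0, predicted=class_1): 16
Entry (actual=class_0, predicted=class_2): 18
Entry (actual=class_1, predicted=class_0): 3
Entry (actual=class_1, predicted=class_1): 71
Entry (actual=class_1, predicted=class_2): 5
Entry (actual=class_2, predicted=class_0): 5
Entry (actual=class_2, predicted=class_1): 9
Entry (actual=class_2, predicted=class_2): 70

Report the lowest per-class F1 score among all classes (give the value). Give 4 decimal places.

0.6769

Per-class F1 score (2·TP/(2·TP+FP+FN)):
  class_0: TP=44, FP=3+5=8, FN=16+18=34 → 88/130 = 0.67692
  class_1: TP=71, FP=16+9=25, FN=3+5=8 → 142/175 = 0.81143
  class_2: TP=70, FP=18+5=23, FN=5+9=14 → 140/177 = 0.79096
Lowest is class 'class_0' with F1 score = 0.6769.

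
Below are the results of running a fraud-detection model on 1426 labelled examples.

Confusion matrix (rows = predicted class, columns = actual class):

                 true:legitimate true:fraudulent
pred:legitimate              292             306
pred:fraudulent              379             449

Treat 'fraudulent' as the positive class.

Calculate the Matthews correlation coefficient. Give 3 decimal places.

MCC = (TP·TN − FP·FN) / √((TP+FP)(TP+FN)(TN+FP)(TN+FN))
Numerator = 449·292 − 379·306 = 15134
Denominator = √(828·755·671·598) = √250842426120 = 500841.7176
MCC = 15134 / 500841.7176 = 0.030

0.030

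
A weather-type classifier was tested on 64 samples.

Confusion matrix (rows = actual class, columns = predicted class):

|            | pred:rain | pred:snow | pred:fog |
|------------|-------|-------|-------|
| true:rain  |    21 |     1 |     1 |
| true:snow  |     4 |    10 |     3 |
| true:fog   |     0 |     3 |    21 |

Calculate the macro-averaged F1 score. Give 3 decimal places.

0.792

Per-class F1 score (2·TP/(2·TP+FP+FN)):
  rain: TP=21, FP=4+0=4, FN=1+1=2 → 42/48 = 0.8750
  snow: TP=10, FP=1+3=4, FN=4+3=7 → 20/31 = 0.6452
  fog: TP=21, FP=1+3=4, FN=0+3=3 → 42/49 = 0.8571
Macro-F1 score = mean = (0.8750 + 0.6452 + 0.8571) / 3 = 0.792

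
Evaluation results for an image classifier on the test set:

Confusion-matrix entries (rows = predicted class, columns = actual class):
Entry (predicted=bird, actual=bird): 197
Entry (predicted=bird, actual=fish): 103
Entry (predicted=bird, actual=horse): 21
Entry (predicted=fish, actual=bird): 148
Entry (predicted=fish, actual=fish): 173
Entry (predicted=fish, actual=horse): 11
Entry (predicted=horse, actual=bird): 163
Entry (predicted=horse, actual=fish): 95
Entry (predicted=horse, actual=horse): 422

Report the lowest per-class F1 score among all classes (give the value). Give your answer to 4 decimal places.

Per-class F1 score (2·TP/(2·TP+FP+FN)):
  bird: TP=197, FP=103+21=124, FN=148+163=311 → 394/829 = 0.47527
  fish: TP=173, FP=148+11=159, FN=103+95=198 → 346/703 = 0.49218
  horse: TP=422, FP=163+95=258, FN=21+11=32 → 844/1134 = 0.74427
Lowest is class 'bird' with F1 score = 0.4753.

0.4753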